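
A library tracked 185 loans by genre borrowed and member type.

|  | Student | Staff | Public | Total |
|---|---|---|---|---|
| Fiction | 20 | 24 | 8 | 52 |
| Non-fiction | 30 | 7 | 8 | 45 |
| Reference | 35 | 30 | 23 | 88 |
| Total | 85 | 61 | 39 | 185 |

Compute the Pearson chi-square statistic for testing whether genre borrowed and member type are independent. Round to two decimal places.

Grand total N = 185.
Expected counts (row total × column total / N):
  Fiction, Student: 52×85/185 = 23.8919
  Fiction, Staff: 52×61/185 = 17.1459
  Fiction, Public: 52×39/185 = 10.9622
  Non-fiction, Student: 45×85/185 = 20.6757
  Non-fiction, Staff: 45×61/185 = 14.8378
  Non-fiction, Public: 45×39/185 = 9.4865
  Reference, Student: 88×85/185 = 40.4324
  Reference, Staff: 88×61/185 = 29.0162
  Reference, Public: 88×39/185 = 18.5514
Contributions (O − E)²/E:
  (20 − 23.8919)²/23.8919 = 0.6340
  (24 − 17.1459)²/17.1459 = 2.7399
  (8 − 10.9622)²/10.9622 = 0.8004
  (30 − 20.6757)²/20.6757 = 4.2051
  (7 − 14.8378)²/14.8378 = 4.1402
  (8 − 9.4865)²/9.4865 = 0.2329
  (35 − 40.4324)²/40.4324 = 0.7299
  (30 − 29.0162)²/29.0162 = 0.0334
  (23 − 18.5514)²/18.5514 = 1.0668
χ² = 0.6340 + 2.7399 + 0.8004 + 4.2051 + 4.1402 + 0.2329 + 0.7299 + 0.0334 + 1.0668 = 14.58

14.58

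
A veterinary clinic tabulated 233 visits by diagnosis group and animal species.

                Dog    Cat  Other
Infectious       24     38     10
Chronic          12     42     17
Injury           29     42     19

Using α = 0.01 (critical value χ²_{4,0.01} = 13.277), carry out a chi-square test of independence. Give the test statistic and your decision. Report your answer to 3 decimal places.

7.599; fail to reject H₀

Row totals: 72, 71, 90. Column totals: 65, 122, 46. Grand total N = 233.
Expected counts (row total × column total / N):
  Infectious, Dog: 72×65/233 = 20.0858
  Infectious, Cat: 72×122/233 = 37.6996
  Infectious, Other: 72×46/233 = 14.2146
  Chronic, Dog: 71×65/233 = 19.8069
  Chronic, Cat: 71×122/233 = 37.1760
  Chronic, Other: 71×46/233 = 14.0172
  Injury, Dog: 90×65/233 = 25.1073
  Injury, Cat: 90×122/233 = 47.1245
  Injury, Other: 90×46/233 = 17.7682
Contributions (O − E)²/E:
  (24 − 20.0858)²/20.0858 = 0.7628
  (38 − 37.6996)²/37.6996 = 0.0024
  (10 − 14.2146)²/14.2146 = 1.2496
  (12 − 19.8069)²/19.8069 = 3.0771
  (42 − 37.1760)²/37.1760 = 0.6260
  (17 − 14.0172)²/14.0172 = 0.6347
  (29 − 25.1073)²/25.1073 = 0.6035
  (42 − 47.1245)²/47.1245 = 0.5573
  (19 − 17.7682)²/17.7682 = 0.0854
χ² = 0.7628 + 0.0024 + 1.2496 + 3.0771 + 0.6260 + 0.6347 + 0.6035 + 0.5573 + 0.0854 = 7.599
df = (3−1)(3−1) = 4. Since 7.599 < 13.277, fail to reject the null hypothesis of independence at α = 0.01.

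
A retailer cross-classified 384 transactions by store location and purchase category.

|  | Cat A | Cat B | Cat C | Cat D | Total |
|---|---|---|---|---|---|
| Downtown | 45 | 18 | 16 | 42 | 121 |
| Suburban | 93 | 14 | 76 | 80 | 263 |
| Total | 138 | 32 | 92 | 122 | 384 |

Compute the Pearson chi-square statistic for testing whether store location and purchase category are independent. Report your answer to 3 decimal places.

Grand total N = 384.
Expected counts (row total × column total / N):
  Downtown, Cat A: 121×138/384 = 43.4844
  Downtown, Cat B: 121×32/384 = 10.0833
  Downtown, Cat C: 121×92/384 = 28.9896
  Downtown, Cat D: 121×122/384 = 38.4427
  Suburban, Cat A: 263×138/384 = 94.5156
  Suburban, Cat B: 263×32/384 = 21.9167
  Suburban, Cat C: 263×92/384 = 63.0104
  Suburban, Cat D: 263×122/384 = 83.5573
Contributions (O − E)²/E:
  (45 − 43.4844)²/43.4844 = 0.0528
  (18 − 10.0833)²/10.0833 = 6.2156
  (16 − 28.9896)²/28.9896 = 5.8204
  (42 − 38.4427)²/38.4427 = 0.3292
  (93 − 94.5156)²/94.5156 = 0.0243
  (14 − 21.9167)²/21.9167 = 2.8597
  (76 − 63.0104)²/63.0104 = 2.6778
  (80 − 83.5573)²/83.5573 = 0.1514
χ² = 0.0528 + 6.2156 + 5.8204 + 0.3292 + 0.0243 + 2.8597 + 2.6778 + 0.1514 = 18.131

18.131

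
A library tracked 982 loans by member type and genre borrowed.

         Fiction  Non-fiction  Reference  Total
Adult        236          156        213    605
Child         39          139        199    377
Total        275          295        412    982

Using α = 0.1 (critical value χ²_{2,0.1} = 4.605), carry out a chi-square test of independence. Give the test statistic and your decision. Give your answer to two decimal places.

Grand total N = 982.
Expected counts (row total × column total / N):
  Adult, Fiction: 605×275/982 = 169.425
  Adult, Non-fiction: 605×295/982 = 181.746
  Adult, Reference: 605×412/982 = 253.829
  Child, Fiction: 377×275/982 = 105.575
  Child, Non-fiction: 377×295/982 = 113.254
  Child, Reference: 377×412/982 = 158.171
Contributions (O − E)²/E:
  (236 − 169.425)²/169.425 = 26.1604
  (156 − 181.746)²/181.746 = 3.6472
  (213 − 253.829)²/253.829 = 6.5674
  (39 − 105.575)²/105.575 = 41.9818
  (139 − 113.254)²/113.254 = 5.8528
  (199 − 158.171)²/158.171 = 10.5393
χ² = 26.1604 + 3.6472 + 6.5674 + 41.9818 + 5.8528 + 10.5393 = 94.75
df = (2−1)(3−1) = 2. Since 94.75 > 4.605, reject the null hypothesis of independence at α = 0.1.

94.75; reject H₀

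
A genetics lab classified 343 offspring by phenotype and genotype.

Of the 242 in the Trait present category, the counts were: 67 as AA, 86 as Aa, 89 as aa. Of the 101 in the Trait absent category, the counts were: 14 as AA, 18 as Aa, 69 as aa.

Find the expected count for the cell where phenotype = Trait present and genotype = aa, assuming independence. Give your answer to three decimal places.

Row total (Trait present) = 242; column total (aa) = 158; grand total N = 343.
Expected count = (row total × column total) / N = 242 × 158 / 343 = 111.475.

111.475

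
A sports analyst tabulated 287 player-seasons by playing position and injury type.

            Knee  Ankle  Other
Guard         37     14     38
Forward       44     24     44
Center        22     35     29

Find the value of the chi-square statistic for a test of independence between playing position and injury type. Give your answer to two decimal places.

Row totals: 89, 112, 86. Column totals: 103, 73, 111. Grand total N = 287.
Expected counts (row total × column total / N):
  Guard, Knee: 89×103/287 = 31.941
  Guard, Ankle: 89×73/287 = 22.638
  Guard, Other: 89×111/287 = 34.422
  Forward, Knee: 112×103/287 = 40.195
  Forward, Ankle: 112×73/287 = 28.488
  Forward, Other: 112×111/287 = 43.317
  Center, Knee: 86×103/287 = 30.864
  Center, Ankle: 86×73/287 = 21.875
  Center, Other: 86×111/287 = 33.261
Contributions (O − E)²/E:
  (37 − 31.941)²/31.941 = 0.8013
  (14 − 22.638)²/22.638 = 3.2960
  (38 − 34.422)²/34.422 = 0.3719
  (44 − 40.195)²/40.195 = 0.3602
  (24 − 28.488)²/28.488 = 0.7070
  (44 − 43.317)²/43.317 = 0.0108
  (22 − 30.864)²/30.864 = 2.5457
  (35 − 21.875)²/21.875 = 7.8750
  (29 − 33.261)²/33.261 = 0.5459
χ² = 0.8013 + 3.2960 + 0.3719 + 0.3602 + 0.7070 + 0.0108 + 2.5457 + 7.8750 + 0.5459 = 16.51

16.51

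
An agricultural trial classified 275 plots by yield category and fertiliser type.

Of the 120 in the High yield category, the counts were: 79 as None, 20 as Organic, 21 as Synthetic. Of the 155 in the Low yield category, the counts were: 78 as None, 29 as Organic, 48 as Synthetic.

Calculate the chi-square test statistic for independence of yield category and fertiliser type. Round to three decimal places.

7.898

Row totals: 120, 155. Column totals: 157, 49, 69. Grand total N = 275.
Expected counts (row total × column total / N):
  High yield, None: 120×157/275 = 68.5091
  High yield, Organic: 120×49/275 = 21.3818
  High yield, Synthetic: 120×69/275 = 30.1091
  Low yield, None: 155×157/275 = 88.4909
  Low yield, Organic: 155×49/275 = 27.6182
  Low yield, Synthetic: 155×69/275 = 38.8909
Contributions (O − E)²/E:
  (79 − 68.5091)²/68.5091 = 1.6065
  (20 − 21.3818)²/21.3818 = 0.0893
  (21 − 30.1091)²/30.1091 = 2.7558
  (78 − 88.4909)²/88.4909 = 1.2437
  (29 − 27.6182)²/27.6182 = 0.0691
  (48 − 38.8909)²/38.8909 = 2.1336
χ² = 1.6065 + 0.0893 + 2.7558 + 1.2437 + 0.0691 + 2.1336 = 7.898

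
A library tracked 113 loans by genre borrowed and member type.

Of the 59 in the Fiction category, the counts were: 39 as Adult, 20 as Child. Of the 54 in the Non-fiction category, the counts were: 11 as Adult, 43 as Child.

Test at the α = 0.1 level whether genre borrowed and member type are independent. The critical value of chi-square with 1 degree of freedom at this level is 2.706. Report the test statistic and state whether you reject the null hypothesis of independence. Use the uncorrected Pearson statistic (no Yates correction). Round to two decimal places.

23.90; reject H₀

Row totals: 59, 54. Column totals: 50, 63. Grand total N = 113.
Expected counts (row total × column total / N):
  Fiction, Adult: 59×50/113 = 26.106
  Fiction, Child: 59×63/113 = 32.894
  Non-fiction, Adult: 54×50/113 = 23.894
  Non-fiction, Child: 54×63/113 = 30.106
Contributions (O − E)²/E:
  (39 − 26.106)²/26.106 = 6.3685
  (20 − 32.894)²/32.894 = 5.0543
  (11 − 23.894)²/23.894 = 6.9580
  (43 − 30.106)²/30.106 = 5.5223
χ² = 6.3685 + 5.0543 + 6.9580 + 5.5223 = 23.90
df = (2−1)(2−1) = 1. Since 23.90 > 2.706, reject the null hypothesis of independence at α = 0.1.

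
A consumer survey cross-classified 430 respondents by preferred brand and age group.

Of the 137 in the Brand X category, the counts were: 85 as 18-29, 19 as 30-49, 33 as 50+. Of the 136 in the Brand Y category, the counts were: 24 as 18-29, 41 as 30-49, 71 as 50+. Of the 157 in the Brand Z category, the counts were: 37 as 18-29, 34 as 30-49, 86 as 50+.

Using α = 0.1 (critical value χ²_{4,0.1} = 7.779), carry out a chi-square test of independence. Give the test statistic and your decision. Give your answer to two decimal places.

Row totals: 137, 136, 157. Column totals: 146, 94, 190. Grand total N = 430.
Expected counts (row total × column total / N):
  Brand X, 18-29: 137×146/430 = 46.5163
  Brand X, 30-49: 137×94/430 = 29.9488
  Brand X, 50+: 137×190/430 = 60.5349
  Brand Y, 18-29: 136×146/430 = 46.1767
  Brand Y, 30-49: 136×94/430 = 29.7302
  Brand Y, 50+: 136×190/430 = 60.0930
  Brand Z, 18-29: 157×146/430 = 53.3070
  Brand Z, 30-49: 157×94/430 = 34.3209
  Brand Z, 50+: 157×190/430 = 69.3721
Contributions (O − E)²/E:
  (85 − 46.5163)²/46.5163 = 31.8382
  (19 − 29.9488)²/29.9488 = 4.0027
  (33 − 60.5349)²/60.5349 = 12.5245
  (24 − 46.1767)²/46.1767 = 10.6505
  (41 − 29.7302)²/29.7302 = 4.2720
  (71 − 60.0930)²/60.0930 = 1.9796
  (37 − 53.3070)²/53.3070 = 4.9884
  (34 − 34.3209)²/34.3209 = 0.0030
  (86 − 69.3721)²/69.3721 = 3.9856
χ² = 31.8382 + 4.0027 + 12.5245 + 10.6505 + 4.2720 + 1.9796 + 4.9884 + 0.0030 + 3.9856 = 74.24
df = (3−1)(3−1) = 4. Since 74.24 > 7.779, reject the null hypothesis of independence at α = 0.1.

74.24; reject H₀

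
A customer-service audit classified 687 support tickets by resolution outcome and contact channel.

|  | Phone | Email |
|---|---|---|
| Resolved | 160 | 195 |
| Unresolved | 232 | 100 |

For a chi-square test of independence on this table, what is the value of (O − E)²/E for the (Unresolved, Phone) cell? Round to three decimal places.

Row total (Unresolved) = 332; column total (Phone) = 392; N = 687.
Expected count E = 332 × 392 / 687 = 189.4381.
Contribution = (O − E)²/E = (232 − 189.4381)² / 189.4381 = 9.563.

9.563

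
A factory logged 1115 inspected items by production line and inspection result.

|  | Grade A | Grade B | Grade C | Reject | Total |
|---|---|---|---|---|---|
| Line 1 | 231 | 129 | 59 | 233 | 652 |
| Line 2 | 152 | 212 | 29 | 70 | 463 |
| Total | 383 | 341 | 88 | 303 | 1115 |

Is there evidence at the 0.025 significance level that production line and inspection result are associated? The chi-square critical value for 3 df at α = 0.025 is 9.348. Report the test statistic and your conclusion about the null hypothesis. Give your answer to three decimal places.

Grand total N = 1115.
Expected counts (row total × column total / N):
  Line 1, Grade A: 652×383/1115 = 223.9605
  Line 1, Grade B: 652×341/1115 = 199.4009
  Line 1, Grade C: 652×88/1115 = 51.4583
  Line 1, Reject: 652×303/1115 = 177.1803
  Line 2, Grade A: 463×383/1115 = 159.0395
  Line 2, Grade B: 463×341/1115 = 141.5991
  Line 2, Grade C: 463×88/1115 = 36.5417
  Line 2, Reject: 463×303/1115 = 125.8197
Contributions (O − E)²/E:
  (231 − 223.9605)²/223.9605 = 0.2213
  (129 − 199.4009)²/199.4009 = 24.8559
  (59 − 51.4583)²/51.4583 = 1.1053
  (233 − 177.1803)²/177.1803 = 17.5857
  (152 − 159.0395)²/159.0395 = 0.3116
  (212 − 141.5991)²/141.5991 = 35.0022
  (29 − 36.5417)²/36.5417 = 1.5565
  (70 − 125.8197)²/125.8197 = 24.7643
χ² = 0.2213 + 24.8559 + 1.1053 + 17.5857 + 0.3116 + 35.0022 + 1.5565 + 24.7643 = 105.403
df = (2−1)(4−1) = 3. Since 105.403 > 9.348, reject the null hypothesis of independence at α = 0.025.

105.403; reject H₀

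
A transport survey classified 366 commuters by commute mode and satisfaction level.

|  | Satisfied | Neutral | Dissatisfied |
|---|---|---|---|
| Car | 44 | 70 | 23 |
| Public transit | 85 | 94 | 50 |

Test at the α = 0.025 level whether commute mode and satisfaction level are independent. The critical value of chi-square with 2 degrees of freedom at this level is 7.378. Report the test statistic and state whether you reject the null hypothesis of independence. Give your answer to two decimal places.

Row totals: 137, 229. Column totals: 129, 164, 73. Grand total N = 366.
Expected counts (row total × column total / N):
  Car, Satisfied: 137×129/366 = 48.287
  Car, Neutral: 137×164/366 = 61.388
  Car, Dissatisfied: 137×73/366 = 27.325
  Public transit, Satisfied: 229×129/366 = 80.713
  Public transit, Neutral: 229×164/366 = 102.612
  Public transit, Dissatisfied: 229×73/366 = 45.675
Contributions (O − E)²/E:
  (44 − 48.287)²/48.287 = 0.3806
  (70 − 61.388)²/61.388 = 1.2082
  (23 − 27.325)²/27.325 = 0.6846
  (85 − 80.713)²/80.713 = 0.2277
  (94 − 102.612)²/102.612 = 0.7228
  (50 − 45.675)²/45.675 = 0.4095
χ² = 0.3806 + 1.2082 + 0.6846 + 0.2277 + 0.7228 + 0.4095 = 3.63
df = (2−1)(3−1) = 2. Since 3.63 < 7.378, fail to reject the null hypothesis of independence at α = 0.025.

3.63; fail to reject H₀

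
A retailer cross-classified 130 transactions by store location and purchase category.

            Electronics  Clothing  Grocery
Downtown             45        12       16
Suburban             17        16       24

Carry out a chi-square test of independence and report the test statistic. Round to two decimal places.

Row totals: 73, 57. Column totals: 62, 28, 40. Grand total N = 130.
Expected counts (row total × column total / N):
  Downtown, Electronics: 73×62/130 = 34.8154
  Downtown, Clothing: 73×28/130 = 15.7231
  Downtown, Grocery: 73×40/130 = 22.4615
  Suburban, Electronics: 57×62/130 = 27.1846
  Suburban, Clothing: 57×28/130 = 12.2769
  Suburban, Grocery: 57×40/130 = 17.5385
Contributions (O − E)²/E:
  (45 − 34.8154)²/34.8154 = 2.9793
  (12 − 15.7231)²/15.7231 = 0.8816
  (16 − 22.4615)²/22.4615 = 1.8588
  (17 − 27.1846)²/27.1846 = 3.8156
  (16 − 12.2769)²/12.2769 = 1.1291
  (24 − 17.5385)²/17.5385 = 2.3805
χ² = 2.9793 + 0.8816 + 1.8588 + 3.8156 + 1.1291 + 2.3805 = 13.04

13.04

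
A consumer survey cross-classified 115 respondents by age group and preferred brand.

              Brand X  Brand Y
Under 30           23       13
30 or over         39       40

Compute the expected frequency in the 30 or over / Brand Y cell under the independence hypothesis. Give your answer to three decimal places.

36.409

Row total (30 or over) = 79; column total (Brand Y) = 53; grand total N = 115.
Expected count = (row total × column total) / N = 79 × 53 / 115 = 36.409.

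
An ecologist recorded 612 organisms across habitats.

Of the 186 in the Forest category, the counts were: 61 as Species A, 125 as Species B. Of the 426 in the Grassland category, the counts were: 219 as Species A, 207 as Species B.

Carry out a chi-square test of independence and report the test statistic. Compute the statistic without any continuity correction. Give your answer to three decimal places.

18.072

Row totals: 186, 426. Column totals: 280, 332. Grand total N = 612.
Expected counts (row total × column total / N):
  Forest, Species A: 186×280/612 = 85.0980
  Forest, Species B: 186×332/612 = 100.9020
  Grassland, Species A: 426×280/612 = 194.9020
  Grassland, Species B: 426×332/612 = 231.0980
Contributions (O − E)²/E:
  (61 − 85.0980)²/85.0980 = 6.8241
  (125 − 100.9020)²/100.9020 = 5.7552
  (219 − 194.9020)²/194.9020 = 2.9795
  (207 − 231.0980)²/231.0980 = 2.5128
χ² = 6.8241 + 5.7552 + 2.9795 + 2.5128 = 18.072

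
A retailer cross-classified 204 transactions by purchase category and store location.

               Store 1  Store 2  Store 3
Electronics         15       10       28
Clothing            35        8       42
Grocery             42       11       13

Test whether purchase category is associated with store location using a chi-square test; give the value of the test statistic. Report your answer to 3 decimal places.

21.759

Row totals: 53, 85, 66. Column totals: 92, 29, 83. Grand total N = 204.
Expected counts (row total × column total / N):
  Electronics, Store 1: 53×92/204 = 23.90196
  Electronics, Store 2: 53×29/204 = 7.53431
  Electronics, Store 3: 53×83/204 = 21.56373
  Clothing, Store 1: 85×92/204 = 38.33333
  Clothing, Store 2: 85×29/204 = 12.08333
  Clothing, Store 3: 85×83/204 = 34.58333
  Grocery, Store 1: 66×92/204 = 29.76471
  Grocery, Store 2: 66×29/204 = 9.38235
  Grocery, Store 3: 66×83/204 = 26.85294
Contributions (O − E)²/E:
  (15 − 23.90196)²/23.90196 = 3.3154
  (10 − 7.53431)²/7.53431 = 0.8069
  (28 − 21.56373)²/21.56373 = 1.9211
  (35 − 38.33333)²/38.33333 = 0.2899
  (8 − 12.08333)²/12.08333 = 1.3799
  (42 − 34.58333)²/34.58333 = 1.5906
  (42 − 29.76471)²/29.76471 = 5.0295
  (11 − 9.38235)²/9.38235 = 0.2789
  (13 − 26.85294)²/26.85294 = 7.1465
χ² = 3.3154 + 0.8069 + 1.9211 + 0.2899 + 1.3799 + 1.5906 + 5.0295 + 0.2789 + 7.1465 = 21.759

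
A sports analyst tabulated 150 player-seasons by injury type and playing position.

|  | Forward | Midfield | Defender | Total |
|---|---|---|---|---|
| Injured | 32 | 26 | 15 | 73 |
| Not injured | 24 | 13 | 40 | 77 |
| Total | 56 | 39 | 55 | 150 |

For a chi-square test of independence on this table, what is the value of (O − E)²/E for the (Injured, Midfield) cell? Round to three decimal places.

2.596

Row total (Injured) = 73; column total (Midfield) = 39; N = 150.
Expected count E = 73 × 39 / 150 = 18.9800.
Contribution = (O − E)²/E = (26 − 18.9800)² / 18.9800 = 2.596.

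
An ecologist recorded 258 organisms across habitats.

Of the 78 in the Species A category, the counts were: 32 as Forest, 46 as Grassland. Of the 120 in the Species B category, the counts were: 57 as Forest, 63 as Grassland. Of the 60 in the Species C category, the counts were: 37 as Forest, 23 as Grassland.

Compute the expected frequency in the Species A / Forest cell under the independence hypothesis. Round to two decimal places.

38.09

Row total (Species A) = 78; column total (Forest) = 126; grand total N = 258.
Expected count = (row total × column total) / N = 78 × 126 / 258 = 38.09.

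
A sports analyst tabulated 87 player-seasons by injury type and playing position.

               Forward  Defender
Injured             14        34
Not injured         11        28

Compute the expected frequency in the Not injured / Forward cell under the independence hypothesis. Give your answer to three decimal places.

Row total (Not injured) = 39; column total (Forward) = 25; grand total N = 87.
Expected count = (row total × column total) / N = 39 × 25 / 87 = 11.207.

11.207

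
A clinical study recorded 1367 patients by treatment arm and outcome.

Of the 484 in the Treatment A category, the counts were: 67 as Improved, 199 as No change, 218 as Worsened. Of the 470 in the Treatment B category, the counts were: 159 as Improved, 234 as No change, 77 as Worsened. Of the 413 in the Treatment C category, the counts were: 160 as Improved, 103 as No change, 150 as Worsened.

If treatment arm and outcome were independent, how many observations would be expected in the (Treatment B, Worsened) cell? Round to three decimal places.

Row total (Treatment B) = 470; column total (Worsened) = 445; grand total N = 1367.
Expected count = (row total × column total) / N = 470 × 445 / 1367 = 152.999.

152.999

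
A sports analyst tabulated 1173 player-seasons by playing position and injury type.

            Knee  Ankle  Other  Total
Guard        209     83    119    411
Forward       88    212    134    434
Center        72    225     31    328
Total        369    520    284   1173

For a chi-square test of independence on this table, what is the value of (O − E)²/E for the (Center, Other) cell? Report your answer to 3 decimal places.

29.515

Row total (Center) = 328; column total (Other) = 284; N = 1173.
Expected count E = 328 × 284 / 1173 = 79.4135.
Contribution = (O − E)²/E = (31 − 79.4135)² / 79.4135 = 29.515.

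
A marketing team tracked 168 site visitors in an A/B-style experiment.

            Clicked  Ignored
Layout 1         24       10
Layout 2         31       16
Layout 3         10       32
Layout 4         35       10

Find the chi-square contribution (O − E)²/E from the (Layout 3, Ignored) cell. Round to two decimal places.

13.24

Row total (Layout 3) = 42; column total (Ignored) = 68; N = 168.
Expected count E = 42 × 68 / 168 = 17.000.
Contribution = (O − E)²/E = (32 − 17.000)² / 17.000 = 13.24.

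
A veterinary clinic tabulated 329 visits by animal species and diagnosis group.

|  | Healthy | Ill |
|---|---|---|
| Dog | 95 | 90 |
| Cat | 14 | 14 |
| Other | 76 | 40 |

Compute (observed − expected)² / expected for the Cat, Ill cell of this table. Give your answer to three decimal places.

0.248

Row total (Cat) = 28; column total (Ill) = 144; N = 329.
Expected count E = 28 × 144 / 329 = 12.2553.
Contribution = (O − E)²/E = (14 − 12.2553)² / 12.2553 = 0.248.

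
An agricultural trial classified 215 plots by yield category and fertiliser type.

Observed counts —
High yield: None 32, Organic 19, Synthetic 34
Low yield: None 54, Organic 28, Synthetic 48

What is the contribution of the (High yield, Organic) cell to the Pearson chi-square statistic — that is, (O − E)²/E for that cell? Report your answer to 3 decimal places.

Row total (High yield) = 85; column total (Organic) = 47; N = 215.
Expected count E = 85 × 47 / 215 = 18.5814.
Contribution = (O − E)²/E = (19 − 18.5814)² / 18.5814 = 0.009.

0.009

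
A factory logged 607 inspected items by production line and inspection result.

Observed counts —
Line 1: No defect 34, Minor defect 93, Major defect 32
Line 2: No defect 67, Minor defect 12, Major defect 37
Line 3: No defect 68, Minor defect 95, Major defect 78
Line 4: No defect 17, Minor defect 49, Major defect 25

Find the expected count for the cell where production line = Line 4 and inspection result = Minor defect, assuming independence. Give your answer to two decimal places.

Row total (Line 4) = 91; column total (Minor defect) = 249; grand total N = 607.
Expected count = (row total × column total) / N = 91 × 249 / 607 = 37.33.

37.33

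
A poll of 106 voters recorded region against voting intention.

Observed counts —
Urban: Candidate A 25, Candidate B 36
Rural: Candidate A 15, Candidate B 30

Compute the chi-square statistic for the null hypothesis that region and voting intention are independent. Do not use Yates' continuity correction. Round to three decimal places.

Row totals: 61, 45. Column totals: 40, 66. Grand total N = 106.
Expected counts (row total × column total / N):
  Urban, Candidate A: 61×40/106 = 23.0189
  Urban, Candidate B: 61×66/106 = 37.9811
  Rural, Candidate A: 45×40/106 = 16.9811
  Rural, Candidate B: 45×66/106 = 28.0189
Contributions (O − E)²/E:
  (25 − 23.0189)²/23.0189 = 0.1705
  (36 − 37.9811)²/37.9811 = 0.1033
  (15 − 16.9811)²/16.9811 = 0.2311
  (30 − 28.0189)²/28.0189 = 0.1401
χ² = 0.1705 + 0.1033 + 0.2311 + 0.1401 = 0.645

0.645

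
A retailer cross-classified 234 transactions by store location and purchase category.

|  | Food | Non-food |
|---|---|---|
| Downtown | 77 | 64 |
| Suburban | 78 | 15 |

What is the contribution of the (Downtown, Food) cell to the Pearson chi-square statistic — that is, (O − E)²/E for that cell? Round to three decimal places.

2.879

Row total (Downtown) = 141; column total (Food) = 155; N = 234.
Expected count E = 141 × 155 / 234 = 93.3974.
Contribution = (O − E)²/E = (77 − 93.3974)² / 93.3974 = 2.879.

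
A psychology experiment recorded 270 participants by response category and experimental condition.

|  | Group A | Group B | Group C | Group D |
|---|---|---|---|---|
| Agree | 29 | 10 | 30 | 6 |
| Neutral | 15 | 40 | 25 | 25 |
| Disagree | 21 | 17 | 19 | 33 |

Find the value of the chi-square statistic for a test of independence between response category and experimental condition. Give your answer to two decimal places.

43.87

Row totals: 75, 105, 90. Column totals: 65, 67, 74, 64. Grand total N = 270.
Expected counts (row total × column total / N):
  Agree, Group A: 75×65/270 = 18.056
  Agree, Group B: 75×67/270 = 18.611
  Agree, Group C: 75×74/270 = 20.556
  Agree, Group D: 75×64/270 = 17.778
  Neutral, Group A: 105×65/270 = 25.278
  Neutral, Group B: 105×67/270 = 26.056
  Neutral, Group C: 105×74/270 = 28.778
  Neutral, Group D: 105×64/270 = 24.889
  Disagree, Group A: 90×65/270 = 21.667
  Disagree, Group B: 90×67/270 = 22.333
  Disagree, Group C: 90×74/270 = 24.667
  Disagree, Group D: 90×64/270 = 21.333
Contributions (O − E)²/E:
  (29 − 18.056)²/18.056 = 6.6333
  (10 − 18.611)²/18.611 = 3.9842
  (30 − 20.556)²/20.556 = 4.3388
  (6 − 17.778)²/17.778 = 7.8030
  (15 − 25.278)²/25.278 = 4.1790
  (40 − 26.056)²/26.056 = 7.4622
  (25 − 28.778)²/28.778 = 0.4960
  (25 − 24.889)²/24.889 = 0.0005
  (21 − 21.667)²/21.667 = 0.0205
  (17 − 22.333)²/22.333 = 1.2735
  (19 − 24.667)²/24.667 = 1.3019
  (33 − 21.333)²/21.333 = 6.3807
χ² = 6.6333 + 3.9842 + 4.3388 + 7.8030 + 4.1790 + 7.4622 + 0.4960 + 0.0005 + 0.0205 + 1.2735 + 1.3019 + 6.3807 = 43.87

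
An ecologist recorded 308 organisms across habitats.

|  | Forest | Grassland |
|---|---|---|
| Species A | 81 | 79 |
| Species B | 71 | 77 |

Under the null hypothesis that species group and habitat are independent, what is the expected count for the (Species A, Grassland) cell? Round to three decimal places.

Row total (Species A) = 160; column total (Grassland) = 156; grand total N = 308.
Expected count = (row total × column total) / N = 160 × 156 / 308 = 81.039.

81.039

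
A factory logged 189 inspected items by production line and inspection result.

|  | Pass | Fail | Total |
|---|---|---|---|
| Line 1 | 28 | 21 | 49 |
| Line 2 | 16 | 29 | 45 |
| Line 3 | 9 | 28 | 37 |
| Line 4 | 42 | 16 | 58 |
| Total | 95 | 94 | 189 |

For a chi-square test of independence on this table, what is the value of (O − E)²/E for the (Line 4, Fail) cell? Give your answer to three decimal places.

Row total (Line 4) = 58; column total (Fail) = 94; N = 189.
Expected count E = 58 × 94 / 189 = 28.8466.
Contribution = (O − E)²/E = (16 − 28.8466)² / 28.8466 = 5.721.

5.721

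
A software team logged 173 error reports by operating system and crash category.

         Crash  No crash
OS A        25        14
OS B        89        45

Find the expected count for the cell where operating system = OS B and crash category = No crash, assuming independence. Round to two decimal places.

45.70

Row total (OS B) = 134; column total (No crash) = 59; grand total N = 173.
Expected count = (row total × column total) / N = 134 × 59 / 173 = 45.70.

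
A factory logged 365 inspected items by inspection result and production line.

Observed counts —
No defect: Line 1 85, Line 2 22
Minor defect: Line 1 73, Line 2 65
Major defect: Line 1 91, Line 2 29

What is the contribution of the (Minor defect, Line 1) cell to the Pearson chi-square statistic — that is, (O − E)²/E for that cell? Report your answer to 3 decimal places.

Row total (Minor defect) = 138; column total (Line 1) = 249; N = 365.
Expected count E = 138 × 249 / 365 = 94.1425.
Contribution = (O − E)²/E = (73 − 94.1425)² / 94.1425 = 4.748.

4.748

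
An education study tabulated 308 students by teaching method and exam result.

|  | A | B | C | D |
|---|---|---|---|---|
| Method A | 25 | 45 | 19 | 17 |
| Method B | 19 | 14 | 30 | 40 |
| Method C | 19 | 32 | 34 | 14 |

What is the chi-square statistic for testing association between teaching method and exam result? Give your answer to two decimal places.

38.09

Row totals: 106, 103, 99. Column totals: 63, 91, 83, 71. Grand total N = 308.
Expected counts (row total × column total / N):
  Method A, A: 106×63/308 = 21.682
  Method A, B: 106×91/308 = 31.318
  Method A, C: 106×83/308 = 28.565
  Method A, D: 106×71/308 = 24.435
  Method B, A: 103×63/308 = 21.068
  Method B, B: 103×91/308 = 30.432
  Method B, C: 103×83/308 = 27.756
  Method B, D: 103×71/308 = 23.744
  Method C, A: 99×63/308 = 20.250
  Method C, B: 99×91/308 = 29.250
  Method C, C: 99×83/308 = 26.679
  Method C, D: 99×71/308 = 22.821
Contributions (O − E)²/E:
  (25 − 21.682)²/21.682 = 0.5078
  (45 − 31.318)²/31.318 = 5.9773
  (19 − 28.565)²/28.565 = 3.2028
  (17 − 24.435)²/24.435 = 2.2623
  (19 − 21.068)²/21.068 = 0.2030
  (14 − 30.432)²/30.432 = 8.8726
  (30 − 27.756)²/27.756 = 0.1814
  (40 − 23.744)²/23.744 = 11.1294
  (19 − 20.250)²/20.250 = 0.0772
  (32 − 29.250)²/29.250 = 0.2585
  (34 − 26.679)²/26.679 = 2.0090
  (14 − 22.821)²/22.821 = 3.4096
χ² = 0.5078 + 5.9773 + 3.2028 + 2.2623 + 0.2030 + 8.8726 + 0.1814 + 11.1294 + 0.0772 + 0.2585 + 2.0090 + 3.4096 = 38.09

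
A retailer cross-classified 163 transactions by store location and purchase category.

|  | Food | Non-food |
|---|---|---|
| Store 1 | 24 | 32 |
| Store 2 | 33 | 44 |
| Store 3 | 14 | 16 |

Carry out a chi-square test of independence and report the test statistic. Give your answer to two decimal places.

0.14

Row totals: 56, 77, 30. Column totals: 71, 92. Grand total N = 163.
Expected counts (row total × column total / N):
  Store 1, Food: 56×71/163 = 24.393
  Store 1, Non-food: 56×92/163 = 31.607
  Store 2, Food: 77×71/163 = 33.540
  Store 2, Non-food: 77×92/163 = 43.460
  Store 3, Food: 30×71/163 = 13.067
  Store 3, Non-food: 30×92/163 = 16.933
Contributions (O − E)²/E:
  (24 − 24.393)²/24.393 = 0.0063
  (32 − 31.607)²/31.607 = 0.0049
  (33 − 33.540)²/33.540 = 0.0087
  (44 − 43.460)²/43.460 = 0.0067
  (14 − 13.067)²/13.067 = 0.0666
  (16 − 16.933)²/16.933 = 0.0514
χ² = 0.0063 + 0.0049 + 0.0087 + 0.0067 + 0.0666 + 0.0514 = 0.14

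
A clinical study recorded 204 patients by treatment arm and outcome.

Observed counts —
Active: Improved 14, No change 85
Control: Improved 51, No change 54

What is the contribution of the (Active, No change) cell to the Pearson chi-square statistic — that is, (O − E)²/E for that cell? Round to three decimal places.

Row total (Active) = 99; column total (No change) = 139; N = 204.
Expected count E = 99 × 139 / 204 = 67.4559.
Contribution = (O − E)²/E = (85 − 67.4559)² / 67.4559 = 4.563.

4.563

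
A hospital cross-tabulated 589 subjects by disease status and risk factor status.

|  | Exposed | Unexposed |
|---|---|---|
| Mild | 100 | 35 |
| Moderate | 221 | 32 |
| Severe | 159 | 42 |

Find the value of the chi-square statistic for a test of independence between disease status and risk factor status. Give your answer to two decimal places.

11.45

Row totals: 135, 253, 201. Column totals: 480, 109. Grand total N = 589.
Expected counts (row total × column total / N):
  Mild, Exposed: 135×480/589 = 110.017
  Mild, Unexposed: 135×109/589 = 24.983
  Moderate, Exposed: 253×480/589 = 206.180
  Moderate, Unexposed: 253×109/589 = 46.820
  Severe, Exposed: 201×480/589 = 163.803
  Severe, Unexposed: 201×109/589 = 37.197
Contributions (O − E)²/E:
  (100 − 110.017)²/110.017 = 0.9120
  (35 − 24.983)²/24.983 = 4.0163
  (221 − 206.180)²/206.180 = 1.0652
  (32 − 46.820)²/46.820 = 4.6910
  (159 − 163.803)²/163.803 = 0.1408
  (42 − 37.197)²/37.197 = 0.6202
χ² = 0.9120 + 4.0163 + 1.0652 + 4.6910 + 0.1408 + 0.6202 = 11.45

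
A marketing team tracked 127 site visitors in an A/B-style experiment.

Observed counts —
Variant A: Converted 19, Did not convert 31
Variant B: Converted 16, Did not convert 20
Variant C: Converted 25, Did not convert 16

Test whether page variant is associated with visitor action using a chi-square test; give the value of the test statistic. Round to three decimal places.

Row totals: 50, 36, 41. Column totals: 60, 67. Grand total N = 127.
Expected counts (row total × column total / N):
  Variant A, Converted: 50×60/127 = 23.6220
  Variant A, Did not convert: 50×67/127 = 26.3780
  Variant B, Converted: 36×60/127 = 17.0079
  Variant B, Did not convert: 36×67/127 = 18.9921
  Variant C, Converted: 41×60/127 = 19.3701
  Variant C, Did not convert: 41×67/127 = 21.6299
Contributions (O − E)²/E:
  (19 − 23.6220)²/23.6220 = 0.9044
  (31 − 26.3780)²/26.3780 = 0.8099
  (16 − 17.0079)²/17.0079 = 0.0597
  (20 − 18.9921)²/18.9921 = 0.0535
  (25 − 19.3701)²/19.3701 = 1.6363
  (16 − 21.6299)²/21.6299 = 1.4654
χ² = 0.9044 + 0.8099 + 0.0597 + 0.0535 + 1.6363 + 1.4654 = 4.929

4.929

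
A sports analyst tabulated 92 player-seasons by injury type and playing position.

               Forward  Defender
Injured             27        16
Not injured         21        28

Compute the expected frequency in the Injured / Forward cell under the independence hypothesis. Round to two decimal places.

22.43

Row total (Injured) = 43; column total (Forward) = 48; grand total N = 92.
Expected count = (row total × column total) / N = 43 × 48 / 92 = 22.43.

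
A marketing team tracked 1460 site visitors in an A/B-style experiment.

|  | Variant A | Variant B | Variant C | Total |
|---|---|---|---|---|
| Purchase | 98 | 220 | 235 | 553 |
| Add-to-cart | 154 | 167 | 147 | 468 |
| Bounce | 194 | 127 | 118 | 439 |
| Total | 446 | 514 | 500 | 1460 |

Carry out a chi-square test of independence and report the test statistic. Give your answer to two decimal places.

Grand total N = 1460.
Expected counts (row total × column total / N):
  Purchase, Variant A: 553×446/1460 = 168.930
  Purchase, Variant B: 553×514/1460 = 194.686
  Purchase, Variant C: 553×500/1460 = 189.384
  Add-to-cart, Variant A: 468×446/1460 = 142.964
  Add-to-cart, Variant B: 468×514/1460 = 164.762
  Add-to-cart, Variant C: 468×500/1460 = 160.274
  Bounce, Variant A: 439×446/1460 = 134.105
  Bounce, Variant B: 439×514/1460 = 154.552
  Bounce, Variant C: 439×500/1460 = 150.342
Contributions (O − E)²/E:
  (98 − 168.930)²/168.930 = 29.7820
  (220 − 194.686)²/194.686 = 3.2914
  (235 − 189.384)²/189.384 = 10.9873
  (154 − 142.964)²/142.964 = 0.8519
  (167 − 164.762)²/164.762 = 0.0304
  (147 − 160.274)²/160.274 = 1.0994
  (194 − 134.105)²/134.105 = 26.7508
  (127 − 154.552)²/154.552 = 4.9117
  (118 − 150.342)²/150.342 = 6.9575
χ² = 29.7820 + 3.2914 + 10.9873 + 0.8519 + 0.0304 + 1.0994 + 26.7508 + 4.9117 + 6.9575 = 84.66

84.66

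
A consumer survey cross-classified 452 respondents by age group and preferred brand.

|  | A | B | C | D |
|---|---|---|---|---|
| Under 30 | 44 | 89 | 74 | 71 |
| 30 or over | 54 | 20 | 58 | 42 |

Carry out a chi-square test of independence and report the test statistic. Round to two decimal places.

31.84

Row totals: 278, 174. Column totals: 98, 109, 132, 113. Grand total N = 452.
Expected counts (row total × column total / N):
  Under 30, A: 278×98/452 = 60.274
  Under 30, B: 278×109/452 = 67.040
  Under 30, C: 278×132/452 = 81.186
  Under 30, D: 278×113/452 = 69.500
  30 or over, A: 174×98/452 = 37.726
  30 or over, B: 174×109/452 = 41.960
  30 or over, C: 174×132/452 = 50.814
  30 or over, D: 174×113/452 = 43.500
Contributions (O − E)²/E:
  (44 − 60.274)²/60.274 = 4.3940
  (89 − 67.040)²/67.040 = 7.1933
  (74 − 81.186)²/81.186 = 0.6361
  (71 − 69.500)²/69.500 = 0.0324
  (54 − 37.726)²/37.726 = 7.0202
  (20 − 41.960)²/41.960 = 11.4929
  (58 − 50.814)²/50.814 = 1.0162
  (42 − 43.500)²/43.500 = 0.0517
χ² = 4.3940 + 7.1933 + 0.6361 + 0.0324 + 7.0202 + 11.4929 + 1.0162 + 0.0517 = 31.84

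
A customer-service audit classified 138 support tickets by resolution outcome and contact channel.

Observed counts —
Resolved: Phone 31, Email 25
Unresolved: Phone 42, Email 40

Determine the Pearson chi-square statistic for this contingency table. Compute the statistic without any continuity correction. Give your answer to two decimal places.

Row totals: 56, 82. Column totals: 73, 65. Grand total N = 138.
Expected counts (row total × column total / N):
  Resolved, Phone: 56×73/138 = 29.623
  Resolved, Email: 56×65/138 = 26.377
  Unresolved, Phone: 82×73/138 = 43.377
  Unresolved, Email: 82×65/138 = 38.623
Contributions (O − E)²/E:
  (31 − 29.623)²/29.623 = 0.0640
  (25 − 26.377)²/26.377 = 0.0719
  (42 − 43.377)²/43.377 = 0.0437
  (40 − 38.623)²/38.623 = 0.0491
χ² = 0.0640 + 0.0719 + 0.0437 + 0.0491 = 0.23

0.23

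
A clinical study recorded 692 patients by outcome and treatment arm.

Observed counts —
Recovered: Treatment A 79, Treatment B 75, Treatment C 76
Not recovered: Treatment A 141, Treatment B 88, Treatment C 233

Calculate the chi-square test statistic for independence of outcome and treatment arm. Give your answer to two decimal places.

Row totals: 230, 462. Column totals: 220, 163, 309. Grand total N = 692.
Expected counts (row total × column total / N):
  Recovered, Treatment A: 230×220/692 = 73.121
  Recovered, Treatment B: 230×163/692 = 54.176
  Recovered, Treatment C: 230×309/692 = 102.702
  Not recovered, Treatment A: 462×220/692 = 146.879
  Not recovered, Treatment B: 462×163/692 = 108.824
  Not recovered, Treatment C: 462×309/692 = 206.298
Contributions (O − E)²/E:
  (79 − 73.121)²/73.121 = 0.4727
  (75 − 54.176)²/54.176 = 8.0043
  (76 − 102.702)²/102.702 = 6.9424
  (141 − 146.879)²/146.879 = 0.2353
  (88 − 108.824)²/108.824 = 3.9848
  (233 − 206.298)²/206.298 = 3.4561
χ² = 0.4727 + 8.0043 + 6.9424 + 0.2353 + 3.9848 + 3.4561 = 23.10

23.10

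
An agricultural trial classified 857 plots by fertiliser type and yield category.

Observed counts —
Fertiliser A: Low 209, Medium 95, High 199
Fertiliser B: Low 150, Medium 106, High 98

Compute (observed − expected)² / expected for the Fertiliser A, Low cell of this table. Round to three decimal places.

0.014

Row total (Fertiliser A) = 503; column total (Low) = 359; N = 857.
Expected count E = 503 × 359 / 857 = 210.7083.
Contribution = (O − E)²/E = (209 − 210.7083)² / 210.7083 = 0.014.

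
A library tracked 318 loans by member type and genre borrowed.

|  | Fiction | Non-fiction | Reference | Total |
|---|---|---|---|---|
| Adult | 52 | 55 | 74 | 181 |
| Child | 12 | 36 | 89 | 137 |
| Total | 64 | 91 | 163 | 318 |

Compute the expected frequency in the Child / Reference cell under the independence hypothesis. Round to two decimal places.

70.22

Row total (Child) = 137; column total (Reference) = 163; grand total N = 318.
Expected count = (row total × column total) / N = 137 × 163 / 318 = 70.22.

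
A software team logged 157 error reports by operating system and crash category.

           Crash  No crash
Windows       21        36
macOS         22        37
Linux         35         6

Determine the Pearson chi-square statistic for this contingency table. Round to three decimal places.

Row totals: 57, 59, 41. Column totals: 78, 79. Grand total N = 157.
Expected counts (row total × column total / N):
  Windows, Crash: 57×78/157 = 28.3185
  Windows, No crash: 57×79/157 = 28.6815
  macOS, Crash: 59×78/157 = 29.3121
  macOS, No crash: 59×79/157 = 29.6879
  Linux, Crash: 41×78/157 = 20.3694
  Linux, No crash: 41×79/157 = 20.6306
Contributions (O − E)²/E:
  (21 − 28.3185)²/28.3185 = 1.8914
  (36 − 28.6815)²/28.6815 = 1.8674
  (22 − 29.3121)²/29.3121 = 1.8241
  (37 − 29.6879)²/29.6879 = 1.8010
  (35 − 20.3694)²/20.3694 = 10.5086
  (6 − 20.6306)²/20.6306 = 10.3756
χ² = 1.8914 + 1.8674 + 1.8241 + 1.8010 + 10.5086 + 10.3756 = 28.268

28.268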